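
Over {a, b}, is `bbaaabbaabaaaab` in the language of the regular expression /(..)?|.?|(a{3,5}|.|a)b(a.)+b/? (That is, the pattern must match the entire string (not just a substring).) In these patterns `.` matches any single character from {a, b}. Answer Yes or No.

No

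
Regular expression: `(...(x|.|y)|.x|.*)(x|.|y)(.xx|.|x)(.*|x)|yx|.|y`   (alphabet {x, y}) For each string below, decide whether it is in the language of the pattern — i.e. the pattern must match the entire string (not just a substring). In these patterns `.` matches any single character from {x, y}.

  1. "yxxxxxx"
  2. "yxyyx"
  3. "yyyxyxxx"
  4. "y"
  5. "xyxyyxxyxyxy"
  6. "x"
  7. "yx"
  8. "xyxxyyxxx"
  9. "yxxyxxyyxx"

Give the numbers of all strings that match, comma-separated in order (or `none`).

1 → match
2 → match
3 → match
4 → match
5 → match
6 → match
7 → match
8 → match
9 → match

1, 2, 3, 4, 5, 6, 7, 8, 9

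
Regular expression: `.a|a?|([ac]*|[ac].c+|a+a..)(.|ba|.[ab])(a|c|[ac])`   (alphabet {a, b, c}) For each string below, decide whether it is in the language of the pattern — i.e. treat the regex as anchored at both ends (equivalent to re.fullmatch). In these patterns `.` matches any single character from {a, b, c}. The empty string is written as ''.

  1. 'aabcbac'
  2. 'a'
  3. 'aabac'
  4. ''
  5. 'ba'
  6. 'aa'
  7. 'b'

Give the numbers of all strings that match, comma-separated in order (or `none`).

1 → match
2 → match
3 → match
4 → match
5 → match
6 → match
7 → no match

1, 2, 3, 4, 5, 6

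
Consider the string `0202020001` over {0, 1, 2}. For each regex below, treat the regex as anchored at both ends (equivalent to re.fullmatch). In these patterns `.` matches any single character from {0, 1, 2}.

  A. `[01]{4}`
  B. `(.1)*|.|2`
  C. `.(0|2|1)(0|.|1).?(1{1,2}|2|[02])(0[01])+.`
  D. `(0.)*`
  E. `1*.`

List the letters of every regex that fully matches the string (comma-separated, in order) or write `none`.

D

A → no match
B → no match
C → no match
D → match
E → no match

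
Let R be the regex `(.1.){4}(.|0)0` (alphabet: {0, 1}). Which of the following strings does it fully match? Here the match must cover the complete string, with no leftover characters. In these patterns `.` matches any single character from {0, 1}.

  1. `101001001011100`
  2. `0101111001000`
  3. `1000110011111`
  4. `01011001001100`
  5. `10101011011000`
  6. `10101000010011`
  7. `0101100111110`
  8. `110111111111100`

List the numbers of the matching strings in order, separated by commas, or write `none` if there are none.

1 → no match
2 → no match
3 → no match — must end with `0`
4 → match
5 → no match
6 → no match — must end with `0`
7 → no match
8 → no match

4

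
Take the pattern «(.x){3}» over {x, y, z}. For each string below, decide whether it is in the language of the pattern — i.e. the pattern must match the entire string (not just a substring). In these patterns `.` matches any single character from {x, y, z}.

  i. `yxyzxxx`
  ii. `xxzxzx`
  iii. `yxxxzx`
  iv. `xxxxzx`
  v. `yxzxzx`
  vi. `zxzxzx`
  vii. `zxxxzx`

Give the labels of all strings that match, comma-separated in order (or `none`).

ii, iii, iv, v, vi, vii

i → no match
ii → match
iii → match
iv → match
v → match
vi → match
vii → match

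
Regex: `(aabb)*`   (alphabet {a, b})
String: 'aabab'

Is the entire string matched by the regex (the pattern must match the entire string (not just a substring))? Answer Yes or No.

No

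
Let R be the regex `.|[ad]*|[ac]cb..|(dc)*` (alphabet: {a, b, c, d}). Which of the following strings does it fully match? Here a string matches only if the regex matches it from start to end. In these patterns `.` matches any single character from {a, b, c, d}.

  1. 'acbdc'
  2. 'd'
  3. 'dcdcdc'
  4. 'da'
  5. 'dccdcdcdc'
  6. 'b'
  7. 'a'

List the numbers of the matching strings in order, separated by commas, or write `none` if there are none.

1, 2, 3, 4, 6, 7

1 → match
2 → match
3 → match
4 → match
5 → no match
6 → match
7 → match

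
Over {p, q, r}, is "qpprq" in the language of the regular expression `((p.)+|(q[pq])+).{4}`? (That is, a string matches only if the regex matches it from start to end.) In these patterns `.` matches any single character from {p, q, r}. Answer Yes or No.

No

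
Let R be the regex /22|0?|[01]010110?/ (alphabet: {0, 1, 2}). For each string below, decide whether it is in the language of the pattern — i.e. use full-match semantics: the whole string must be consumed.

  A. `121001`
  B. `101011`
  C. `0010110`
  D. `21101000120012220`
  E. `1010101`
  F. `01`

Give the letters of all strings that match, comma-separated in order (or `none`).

A. `121001` → no match
B. `101011` → match
C. `0010110` → match
D → no match
E. `1010101` → no match
F. `01` → no match

B, C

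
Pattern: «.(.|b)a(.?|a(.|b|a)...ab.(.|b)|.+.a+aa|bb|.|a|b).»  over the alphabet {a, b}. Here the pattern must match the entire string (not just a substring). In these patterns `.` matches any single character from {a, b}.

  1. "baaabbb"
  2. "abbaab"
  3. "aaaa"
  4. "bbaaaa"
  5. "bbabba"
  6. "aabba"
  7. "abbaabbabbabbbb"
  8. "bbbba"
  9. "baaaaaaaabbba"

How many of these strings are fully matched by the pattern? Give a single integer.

1 → no match
2 → no match
3 → match
4 → no match
5 → match
6 → no match
7 → no match
8 → no match
9 → match
Total matched: 3

3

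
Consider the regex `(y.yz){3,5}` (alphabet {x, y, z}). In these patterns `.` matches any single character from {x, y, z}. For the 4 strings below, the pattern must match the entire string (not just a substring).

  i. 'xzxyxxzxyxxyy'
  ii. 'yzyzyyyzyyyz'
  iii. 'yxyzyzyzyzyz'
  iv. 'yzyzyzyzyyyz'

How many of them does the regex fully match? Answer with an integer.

i → no match — must start with 'y'
ii → match
iii → match
iv → match
Total matched: 3

3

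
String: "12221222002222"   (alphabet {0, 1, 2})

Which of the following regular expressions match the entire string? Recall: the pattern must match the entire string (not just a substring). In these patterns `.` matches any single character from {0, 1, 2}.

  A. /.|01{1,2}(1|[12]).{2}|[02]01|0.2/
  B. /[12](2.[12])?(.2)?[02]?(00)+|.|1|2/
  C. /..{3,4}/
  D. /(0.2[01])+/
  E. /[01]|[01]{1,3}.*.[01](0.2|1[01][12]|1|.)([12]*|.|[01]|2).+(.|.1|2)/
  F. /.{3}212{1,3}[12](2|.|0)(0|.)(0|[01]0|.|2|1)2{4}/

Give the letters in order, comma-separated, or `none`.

A → no match
B → no match
C → no match
D → no match — must start with "0"
E → match
F → match

E, F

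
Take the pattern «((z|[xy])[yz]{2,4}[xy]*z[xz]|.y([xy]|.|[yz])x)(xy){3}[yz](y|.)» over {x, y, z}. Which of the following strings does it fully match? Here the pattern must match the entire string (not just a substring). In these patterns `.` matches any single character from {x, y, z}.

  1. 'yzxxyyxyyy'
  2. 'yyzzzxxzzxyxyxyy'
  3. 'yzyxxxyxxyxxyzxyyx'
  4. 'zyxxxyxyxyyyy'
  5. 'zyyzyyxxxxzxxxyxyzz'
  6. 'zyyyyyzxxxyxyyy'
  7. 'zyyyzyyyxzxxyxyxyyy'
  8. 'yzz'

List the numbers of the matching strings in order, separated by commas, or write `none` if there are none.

1 → no match
2 → no match
3 → no match
4 → no match
5 → no match
6 → no match
7 → match
8 → no match

7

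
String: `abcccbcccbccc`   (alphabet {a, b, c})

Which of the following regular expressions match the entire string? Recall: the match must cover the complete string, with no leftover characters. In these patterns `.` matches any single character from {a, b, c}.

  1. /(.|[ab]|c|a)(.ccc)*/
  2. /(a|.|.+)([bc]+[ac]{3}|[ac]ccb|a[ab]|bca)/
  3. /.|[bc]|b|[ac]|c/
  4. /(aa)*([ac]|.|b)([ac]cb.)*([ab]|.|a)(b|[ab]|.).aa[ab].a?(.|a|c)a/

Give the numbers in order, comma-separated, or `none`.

1, 2

1 → match
2 → match
3 → no match
4 → no match — must end with `a`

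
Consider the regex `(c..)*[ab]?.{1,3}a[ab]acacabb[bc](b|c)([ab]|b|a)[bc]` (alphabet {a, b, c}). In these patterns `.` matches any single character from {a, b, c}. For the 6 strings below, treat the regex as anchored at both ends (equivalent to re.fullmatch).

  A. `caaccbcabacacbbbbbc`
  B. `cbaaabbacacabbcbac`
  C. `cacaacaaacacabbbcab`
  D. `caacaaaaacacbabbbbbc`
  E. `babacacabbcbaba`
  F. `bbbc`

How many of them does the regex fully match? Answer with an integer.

1

A → no match
B → no match
C → match
D → no match
E → no match
F → no match
Total matched: 1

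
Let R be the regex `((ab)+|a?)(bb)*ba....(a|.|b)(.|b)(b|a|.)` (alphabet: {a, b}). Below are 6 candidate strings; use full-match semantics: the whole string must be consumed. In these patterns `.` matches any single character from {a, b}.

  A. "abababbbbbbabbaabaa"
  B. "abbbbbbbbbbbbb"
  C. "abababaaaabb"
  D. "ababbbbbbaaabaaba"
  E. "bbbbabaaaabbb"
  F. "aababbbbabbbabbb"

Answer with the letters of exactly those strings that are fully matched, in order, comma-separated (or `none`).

A → match
B → no match
C. "abababaaaabb" → no match
D → match
E → no match
F → no match

A, D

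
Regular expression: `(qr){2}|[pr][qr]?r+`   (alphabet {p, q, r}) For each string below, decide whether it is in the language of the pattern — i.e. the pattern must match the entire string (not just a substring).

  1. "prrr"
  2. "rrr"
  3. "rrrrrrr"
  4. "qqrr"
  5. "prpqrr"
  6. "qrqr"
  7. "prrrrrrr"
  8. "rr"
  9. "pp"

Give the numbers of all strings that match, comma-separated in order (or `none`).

1. "prrr" → match
2. "rrr" → match
3. "rrrrrrr" → match
4. "qqrr" → no match
5. "prpqrr" → no match
6. "qrqr" → match
7. "prrrrrrr" → match
8. "rr" → match
9. "pp" → no match

1, 2, 3, 6, 7, 8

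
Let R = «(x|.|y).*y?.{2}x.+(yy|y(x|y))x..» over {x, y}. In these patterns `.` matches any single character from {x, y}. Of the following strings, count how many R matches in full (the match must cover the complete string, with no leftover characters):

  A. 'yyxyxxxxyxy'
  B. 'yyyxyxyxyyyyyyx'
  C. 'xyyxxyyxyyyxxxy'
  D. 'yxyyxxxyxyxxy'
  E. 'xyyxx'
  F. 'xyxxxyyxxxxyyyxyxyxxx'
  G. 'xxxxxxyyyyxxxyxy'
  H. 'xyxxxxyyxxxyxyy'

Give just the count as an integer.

A → no match
B → no match
C → match
D → no match
E → no match
F → no match
G → no match
H → no match
Total matched: 1

1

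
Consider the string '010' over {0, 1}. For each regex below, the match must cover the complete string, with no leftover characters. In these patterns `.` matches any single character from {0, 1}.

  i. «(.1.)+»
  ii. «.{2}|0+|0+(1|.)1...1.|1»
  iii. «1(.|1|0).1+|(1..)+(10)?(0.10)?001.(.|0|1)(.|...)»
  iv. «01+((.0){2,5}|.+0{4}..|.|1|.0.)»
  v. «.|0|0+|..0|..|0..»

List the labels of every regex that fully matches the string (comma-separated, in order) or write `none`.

i, iv, v

i → match
ii → no match
iii → no match — must start with '1'
iv → match
v → match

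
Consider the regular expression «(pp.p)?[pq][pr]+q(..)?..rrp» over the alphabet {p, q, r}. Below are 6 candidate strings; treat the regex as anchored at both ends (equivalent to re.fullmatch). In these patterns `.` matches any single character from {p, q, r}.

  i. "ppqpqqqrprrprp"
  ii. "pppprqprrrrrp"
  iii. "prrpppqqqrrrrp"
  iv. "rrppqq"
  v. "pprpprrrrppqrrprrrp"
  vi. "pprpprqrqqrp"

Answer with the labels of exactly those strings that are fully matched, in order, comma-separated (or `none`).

i → no match — must end with "rrp"
ii → match
iii → match
iv → no match — must end with "rrp"
v → match
vi → no match — must end with "rrp"

ii, iii, v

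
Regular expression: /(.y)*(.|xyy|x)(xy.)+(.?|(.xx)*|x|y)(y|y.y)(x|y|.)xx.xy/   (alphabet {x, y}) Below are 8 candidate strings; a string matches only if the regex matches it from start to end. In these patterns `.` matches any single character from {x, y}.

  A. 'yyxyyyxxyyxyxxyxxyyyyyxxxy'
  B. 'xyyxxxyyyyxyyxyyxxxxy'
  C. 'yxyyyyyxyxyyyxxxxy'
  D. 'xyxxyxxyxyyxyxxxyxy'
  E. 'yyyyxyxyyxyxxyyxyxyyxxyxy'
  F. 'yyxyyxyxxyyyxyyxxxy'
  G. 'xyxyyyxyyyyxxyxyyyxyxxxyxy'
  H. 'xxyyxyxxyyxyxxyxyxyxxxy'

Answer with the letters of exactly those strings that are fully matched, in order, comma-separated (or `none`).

A → no match
B → no match
C → no match
D → match
E → match
F → no match
G → no match
H → no match

D, E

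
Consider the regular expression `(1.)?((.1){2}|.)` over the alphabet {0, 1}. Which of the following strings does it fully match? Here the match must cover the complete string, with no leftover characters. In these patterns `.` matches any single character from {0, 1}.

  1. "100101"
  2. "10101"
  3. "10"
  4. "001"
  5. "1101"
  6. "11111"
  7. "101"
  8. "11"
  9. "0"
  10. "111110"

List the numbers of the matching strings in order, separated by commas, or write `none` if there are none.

1 → match
2 → no match
3 → no match
4 → no match
5 → match
6 → no match
7 → match
8 → no match
9 → match
10 → no match

1, 5, 7, 9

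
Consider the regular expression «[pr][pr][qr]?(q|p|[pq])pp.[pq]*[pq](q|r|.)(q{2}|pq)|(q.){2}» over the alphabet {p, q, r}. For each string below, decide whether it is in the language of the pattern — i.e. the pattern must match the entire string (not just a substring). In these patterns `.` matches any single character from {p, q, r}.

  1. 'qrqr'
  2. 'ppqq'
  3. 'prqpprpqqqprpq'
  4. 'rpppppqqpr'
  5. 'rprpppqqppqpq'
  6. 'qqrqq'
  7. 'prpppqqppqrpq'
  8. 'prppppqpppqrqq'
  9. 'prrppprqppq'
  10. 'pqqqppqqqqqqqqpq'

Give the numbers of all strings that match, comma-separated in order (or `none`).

1 → match
2 → no match
3 → match
4 → no match
5 → match
6 → no match
7 → match
8 → match
9 → match
10 → no match

1, 3, 5, 7, 8, 9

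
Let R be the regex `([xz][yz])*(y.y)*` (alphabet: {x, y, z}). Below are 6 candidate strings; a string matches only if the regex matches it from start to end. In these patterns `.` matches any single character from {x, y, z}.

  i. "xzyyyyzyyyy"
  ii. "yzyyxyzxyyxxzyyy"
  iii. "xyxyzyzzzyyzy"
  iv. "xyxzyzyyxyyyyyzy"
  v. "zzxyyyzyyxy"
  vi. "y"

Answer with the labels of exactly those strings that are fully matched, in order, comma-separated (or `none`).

i → match
ii → no match
iii → match
iv → match
v → no match
vi → no match

i, iii, iv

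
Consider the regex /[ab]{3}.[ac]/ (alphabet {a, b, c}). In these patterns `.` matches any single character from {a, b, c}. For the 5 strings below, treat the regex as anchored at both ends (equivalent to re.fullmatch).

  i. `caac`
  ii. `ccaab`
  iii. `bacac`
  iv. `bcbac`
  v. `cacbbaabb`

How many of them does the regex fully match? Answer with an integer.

0

i → no match
ii → no match
iii → no match
iv → no match
v → no match
Total matched: 0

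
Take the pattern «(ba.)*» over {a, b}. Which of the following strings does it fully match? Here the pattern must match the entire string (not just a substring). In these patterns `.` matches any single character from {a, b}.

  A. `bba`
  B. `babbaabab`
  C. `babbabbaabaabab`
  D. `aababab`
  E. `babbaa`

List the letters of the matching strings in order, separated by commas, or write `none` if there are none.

B, C, E

A → no match
B → match
C → match
D → no match
E → match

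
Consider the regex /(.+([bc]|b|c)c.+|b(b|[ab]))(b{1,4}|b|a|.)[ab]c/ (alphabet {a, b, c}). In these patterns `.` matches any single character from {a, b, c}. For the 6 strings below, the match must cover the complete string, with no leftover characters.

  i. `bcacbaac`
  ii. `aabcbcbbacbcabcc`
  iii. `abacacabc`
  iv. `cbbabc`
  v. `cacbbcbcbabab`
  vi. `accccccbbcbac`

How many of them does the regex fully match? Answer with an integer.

i → no match
ii → no match
iii → no match
iv → no match
v → no match — must end with `c`
vi → match
Total matched: 1

1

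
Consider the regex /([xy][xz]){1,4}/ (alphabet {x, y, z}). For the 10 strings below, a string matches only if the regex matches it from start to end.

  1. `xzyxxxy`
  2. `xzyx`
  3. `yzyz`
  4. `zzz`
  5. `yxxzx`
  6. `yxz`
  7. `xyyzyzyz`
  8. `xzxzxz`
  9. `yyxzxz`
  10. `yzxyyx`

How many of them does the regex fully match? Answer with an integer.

3

1 → no match
2 → match
3 → match
4 → no match
5 → no match
6 → no match
7 → no match
8 → match
9 → no match
10 → no match
Total matched: 3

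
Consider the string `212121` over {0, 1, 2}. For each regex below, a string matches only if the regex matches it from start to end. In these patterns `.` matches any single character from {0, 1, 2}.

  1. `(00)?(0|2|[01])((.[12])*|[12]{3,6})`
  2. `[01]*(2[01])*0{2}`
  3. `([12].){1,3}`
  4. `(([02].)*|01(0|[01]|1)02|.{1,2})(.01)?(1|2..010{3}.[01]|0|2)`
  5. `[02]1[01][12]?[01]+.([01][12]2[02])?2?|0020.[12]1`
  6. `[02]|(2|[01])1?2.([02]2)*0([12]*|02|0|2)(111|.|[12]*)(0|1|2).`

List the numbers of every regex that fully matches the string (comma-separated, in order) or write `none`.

1, 3

1 → match
2 → no match — must end with `0`
3 → match
4 → no match
5 → no match
6 → no match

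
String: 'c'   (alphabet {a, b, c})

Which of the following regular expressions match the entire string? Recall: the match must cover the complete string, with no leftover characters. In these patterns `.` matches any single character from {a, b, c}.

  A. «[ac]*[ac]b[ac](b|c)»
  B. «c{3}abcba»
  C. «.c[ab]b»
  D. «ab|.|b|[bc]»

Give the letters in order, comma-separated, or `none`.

D

A → no match
B → no match — must end with 'cabcba'
C → no match — must end with 'b'
D → match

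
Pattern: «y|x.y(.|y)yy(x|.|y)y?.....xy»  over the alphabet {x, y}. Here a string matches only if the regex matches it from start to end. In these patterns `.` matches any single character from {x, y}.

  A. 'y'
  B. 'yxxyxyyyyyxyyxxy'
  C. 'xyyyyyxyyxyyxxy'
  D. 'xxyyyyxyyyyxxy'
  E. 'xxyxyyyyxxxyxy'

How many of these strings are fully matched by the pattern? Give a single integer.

4

A → match
B → no match
C → match
D → match
E → match
Total matched: 4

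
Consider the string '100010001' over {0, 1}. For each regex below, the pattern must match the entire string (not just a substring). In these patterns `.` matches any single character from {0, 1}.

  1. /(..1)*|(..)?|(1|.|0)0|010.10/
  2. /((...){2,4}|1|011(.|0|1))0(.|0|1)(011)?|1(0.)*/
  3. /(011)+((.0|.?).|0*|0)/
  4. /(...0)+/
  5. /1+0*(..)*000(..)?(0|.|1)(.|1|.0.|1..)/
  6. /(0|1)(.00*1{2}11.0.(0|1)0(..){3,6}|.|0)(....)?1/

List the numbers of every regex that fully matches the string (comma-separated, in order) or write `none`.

1 → no match
2 → match
3 → no match — must start with '011'
4 → no match — must end with '0'
5 → no match
6 → no match

2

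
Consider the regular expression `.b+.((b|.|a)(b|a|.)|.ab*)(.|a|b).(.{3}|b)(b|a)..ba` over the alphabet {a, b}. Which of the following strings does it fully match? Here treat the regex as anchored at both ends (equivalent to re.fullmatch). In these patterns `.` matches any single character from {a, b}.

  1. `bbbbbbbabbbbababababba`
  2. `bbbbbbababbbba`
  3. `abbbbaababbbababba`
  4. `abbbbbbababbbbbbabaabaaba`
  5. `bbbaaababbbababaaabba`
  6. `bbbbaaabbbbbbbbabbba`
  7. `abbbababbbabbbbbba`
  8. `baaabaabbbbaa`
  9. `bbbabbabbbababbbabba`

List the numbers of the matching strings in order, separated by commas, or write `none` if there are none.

1, 3, 4, 6, 7

1 → match
2 → no match
3 → match
4 → match
5 → no match
6 → match
7 → match
8 → no match — must end with `ba`
9 → no match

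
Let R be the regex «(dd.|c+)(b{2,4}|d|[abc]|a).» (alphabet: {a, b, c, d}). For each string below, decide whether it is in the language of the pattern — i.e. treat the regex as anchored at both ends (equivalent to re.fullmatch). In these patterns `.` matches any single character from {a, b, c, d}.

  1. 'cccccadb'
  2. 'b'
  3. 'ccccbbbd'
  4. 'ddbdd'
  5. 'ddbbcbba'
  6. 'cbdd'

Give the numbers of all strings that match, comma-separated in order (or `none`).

3, 4

1 → no match
2 → no match
3 → match
4 → match
5 → no match
6 → no match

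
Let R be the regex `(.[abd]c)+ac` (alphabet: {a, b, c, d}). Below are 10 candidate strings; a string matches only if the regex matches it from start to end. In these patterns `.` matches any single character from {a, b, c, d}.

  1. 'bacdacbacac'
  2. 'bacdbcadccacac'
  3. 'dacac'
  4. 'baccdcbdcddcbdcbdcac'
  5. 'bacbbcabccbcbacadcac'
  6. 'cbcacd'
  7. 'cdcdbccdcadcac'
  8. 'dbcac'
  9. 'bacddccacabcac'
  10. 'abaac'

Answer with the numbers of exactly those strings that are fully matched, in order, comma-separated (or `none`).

1 → match
2 → match
3 → match
4 → match
5 → match
6 → no match — must end with 'cac'
7 → match
8 → match
9 → match
10 → no match — must end with 'cac'

1, 2, 3, 4, 5, 7, 8, 9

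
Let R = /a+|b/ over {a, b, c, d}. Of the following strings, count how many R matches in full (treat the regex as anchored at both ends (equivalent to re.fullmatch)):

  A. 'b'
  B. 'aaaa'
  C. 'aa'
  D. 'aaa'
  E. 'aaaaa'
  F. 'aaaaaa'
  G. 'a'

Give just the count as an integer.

A. 'b' → match
B. 'aaaa' → match
C. 'aa' → match
D. 'aaa' → match
E. 'aaaaa' → match
F. 'aaaaaa' → match
G. 'a' → match
Total matched: 7

7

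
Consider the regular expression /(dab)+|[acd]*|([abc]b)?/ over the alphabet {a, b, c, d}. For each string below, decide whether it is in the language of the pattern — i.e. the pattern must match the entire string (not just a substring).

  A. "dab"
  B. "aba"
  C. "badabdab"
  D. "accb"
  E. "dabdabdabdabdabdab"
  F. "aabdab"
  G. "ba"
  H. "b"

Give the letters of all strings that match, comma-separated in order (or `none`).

A, E

A → match
B → no match
C → no match
D → no match
E → match
F → no match
G → no match
H → no match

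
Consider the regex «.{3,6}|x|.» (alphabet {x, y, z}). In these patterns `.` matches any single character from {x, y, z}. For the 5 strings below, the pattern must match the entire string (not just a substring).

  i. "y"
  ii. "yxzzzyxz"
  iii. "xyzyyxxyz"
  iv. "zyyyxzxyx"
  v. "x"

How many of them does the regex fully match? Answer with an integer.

2

i → match
ii → no match
iii → no match
iv → no match
v → match
Total matched: 2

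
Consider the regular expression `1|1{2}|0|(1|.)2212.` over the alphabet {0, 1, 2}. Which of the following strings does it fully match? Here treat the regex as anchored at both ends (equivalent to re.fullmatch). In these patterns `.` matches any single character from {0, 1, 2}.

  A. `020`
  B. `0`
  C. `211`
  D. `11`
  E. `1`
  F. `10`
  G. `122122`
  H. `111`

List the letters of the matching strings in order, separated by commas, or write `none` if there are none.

B, D, E, G

A → no match
B → match
C → no match
D → match
E → match
F → no match
G → match
H → no match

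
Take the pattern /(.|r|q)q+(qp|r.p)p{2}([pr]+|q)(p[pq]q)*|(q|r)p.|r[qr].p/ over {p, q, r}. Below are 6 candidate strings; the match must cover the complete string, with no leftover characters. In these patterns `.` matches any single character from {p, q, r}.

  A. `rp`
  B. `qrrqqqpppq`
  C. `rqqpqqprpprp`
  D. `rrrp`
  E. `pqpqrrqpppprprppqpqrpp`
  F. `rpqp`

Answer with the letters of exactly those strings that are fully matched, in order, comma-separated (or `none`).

D

A → no match
B → no match
C → no match
D → match
E → no match
F → no match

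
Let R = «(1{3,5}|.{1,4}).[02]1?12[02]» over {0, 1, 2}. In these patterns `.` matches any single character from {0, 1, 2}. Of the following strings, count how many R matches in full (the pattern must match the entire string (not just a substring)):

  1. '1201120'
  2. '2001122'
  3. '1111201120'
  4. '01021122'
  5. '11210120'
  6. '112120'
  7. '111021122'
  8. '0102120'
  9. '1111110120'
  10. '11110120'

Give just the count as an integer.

1 → match
2 → match
3 → match
4 → match
5 → match
6 → match
7 → match
8 → match
9 → match
10 → match
Total matched: 10

10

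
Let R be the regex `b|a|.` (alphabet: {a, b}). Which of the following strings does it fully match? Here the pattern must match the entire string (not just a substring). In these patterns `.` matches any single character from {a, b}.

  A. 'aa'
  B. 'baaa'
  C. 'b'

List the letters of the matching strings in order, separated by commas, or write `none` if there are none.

C

A → no match
B → no match
C → match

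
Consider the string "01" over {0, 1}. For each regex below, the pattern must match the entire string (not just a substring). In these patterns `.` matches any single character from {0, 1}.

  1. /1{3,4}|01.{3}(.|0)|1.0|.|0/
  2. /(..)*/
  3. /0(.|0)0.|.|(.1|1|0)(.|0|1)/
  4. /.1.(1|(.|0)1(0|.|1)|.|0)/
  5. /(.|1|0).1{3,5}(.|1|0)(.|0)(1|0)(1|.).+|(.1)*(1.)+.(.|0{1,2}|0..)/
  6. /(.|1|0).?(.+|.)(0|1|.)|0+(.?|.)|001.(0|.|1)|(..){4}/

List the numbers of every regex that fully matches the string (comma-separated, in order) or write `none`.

1 → no match
2 → match
3 → match
4 → no match
5 → no match
6 → match

2, 3, 6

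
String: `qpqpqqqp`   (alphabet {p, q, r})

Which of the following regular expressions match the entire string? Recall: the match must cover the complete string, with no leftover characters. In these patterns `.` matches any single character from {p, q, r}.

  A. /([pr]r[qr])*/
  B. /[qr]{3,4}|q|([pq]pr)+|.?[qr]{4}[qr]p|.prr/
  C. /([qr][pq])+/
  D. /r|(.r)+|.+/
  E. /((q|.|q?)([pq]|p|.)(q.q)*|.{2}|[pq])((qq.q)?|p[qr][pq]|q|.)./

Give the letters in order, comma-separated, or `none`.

C, D

A → no match
B → no match
C → match
D → match
E → no match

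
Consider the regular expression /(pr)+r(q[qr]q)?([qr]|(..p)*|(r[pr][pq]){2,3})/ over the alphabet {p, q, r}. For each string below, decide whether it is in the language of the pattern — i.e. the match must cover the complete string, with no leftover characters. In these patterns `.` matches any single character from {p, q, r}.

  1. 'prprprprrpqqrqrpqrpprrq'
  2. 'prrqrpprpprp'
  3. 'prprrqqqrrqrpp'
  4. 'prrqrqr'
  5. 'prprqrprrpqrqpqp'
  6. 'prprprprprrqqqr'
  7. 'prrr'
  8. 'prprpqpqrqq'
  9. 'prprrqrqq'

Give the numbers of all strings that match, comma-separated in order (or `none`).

1 → no match
2. 'prrqrpprpprp' → match
3 → match
4. 'prrqrqr' → match
5 → no match
6 → match
7. 'prrr' → match
8. 'prprpqpqrqq' → no match
9. 'prprrqrqq' → match

2, 3, 4, 6, 7, 9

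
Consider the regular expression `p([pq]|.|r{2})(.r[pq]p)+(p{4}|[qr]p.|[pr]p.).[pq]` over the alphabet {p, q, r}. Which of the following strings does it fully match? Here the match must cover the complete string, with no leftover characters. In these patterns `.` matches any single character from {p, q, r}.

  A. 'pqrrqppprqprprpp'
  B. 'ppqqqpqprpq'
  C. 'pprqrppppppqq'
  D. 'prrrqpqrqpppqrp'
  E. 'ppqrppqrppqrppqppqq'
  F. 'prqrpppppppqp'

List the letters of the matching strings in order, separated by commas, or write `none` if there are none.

A → no match
B → no match
C → no match
D → match
E → match
F → no match

D, E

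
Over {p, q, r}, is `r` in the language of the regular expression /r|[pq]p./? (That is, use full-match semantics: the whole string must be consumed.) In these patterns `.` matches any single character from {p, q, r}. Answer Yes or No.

Yes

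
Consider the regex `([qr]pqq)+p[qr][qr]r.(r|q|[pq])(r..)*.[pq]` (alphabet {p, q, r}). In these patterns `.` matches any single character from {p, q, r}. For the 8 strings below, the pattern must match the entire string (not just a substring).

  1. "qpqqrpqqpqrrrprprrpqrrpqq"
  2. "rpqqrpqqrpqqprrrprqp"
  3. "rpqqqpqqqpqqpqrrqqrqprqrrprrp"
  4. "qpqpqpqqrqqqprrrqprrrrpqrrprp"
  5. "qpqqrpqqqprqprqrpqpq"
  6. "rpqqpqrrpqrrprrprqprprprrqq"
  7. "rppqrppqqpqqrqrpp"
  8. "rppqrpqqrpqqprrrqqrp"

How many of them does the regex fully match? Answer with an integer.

1 → match
2 → match
3 → match
4 → no match
5 → no match
6 → no match
7 → no match
8 → no match
Total matched: 3

3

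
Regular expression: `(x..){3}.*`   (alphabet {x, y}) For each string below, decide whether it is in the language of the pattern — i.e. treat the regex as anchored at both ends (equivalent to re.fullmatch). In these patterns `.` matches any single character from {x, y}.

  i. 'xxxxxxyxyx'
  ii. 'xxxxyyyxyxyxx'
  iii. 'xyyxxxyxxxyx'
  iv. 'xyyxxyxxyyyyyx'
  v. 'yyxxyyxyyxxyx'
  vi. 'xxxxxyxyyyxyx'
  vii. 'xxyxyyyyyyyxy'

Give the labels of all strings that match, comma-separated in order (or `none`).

i. 'xxxxxxyxyx' → no match
ii → no match
iii. 'xyyxxxyxxxyx' → no match
iv → match
v → no match — must start with 'x'
vi → match
vii → no match

iv, vi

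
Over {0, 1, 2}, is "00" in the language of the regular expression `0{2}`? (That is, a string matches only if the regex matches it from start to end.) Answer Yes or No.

Yes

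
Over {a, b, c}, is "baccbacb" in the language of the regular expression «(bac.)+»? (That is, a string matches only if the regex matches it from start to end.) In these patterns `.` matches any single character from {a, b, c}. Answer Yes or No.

Yes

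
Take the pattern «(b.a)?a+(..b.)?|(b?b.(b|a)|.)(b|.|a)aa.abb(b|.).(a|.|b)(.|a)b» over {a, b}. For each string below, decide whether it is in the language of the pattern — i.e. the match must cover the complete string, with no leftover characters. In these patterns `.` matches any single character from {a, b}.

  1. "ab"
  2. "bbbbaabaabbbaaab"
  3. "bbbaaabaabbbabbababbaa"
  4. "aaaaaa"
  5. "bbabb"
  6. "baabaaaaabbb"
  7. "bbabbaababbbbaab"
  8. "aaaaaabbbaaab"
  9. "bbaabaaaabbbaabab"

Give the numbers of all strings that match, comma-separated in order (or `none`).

4, 7, 8

1 → no match
2 → no match
3 → no match
4 → match
5 → no match
6 → no match
7 → match
8 → match
9 → no match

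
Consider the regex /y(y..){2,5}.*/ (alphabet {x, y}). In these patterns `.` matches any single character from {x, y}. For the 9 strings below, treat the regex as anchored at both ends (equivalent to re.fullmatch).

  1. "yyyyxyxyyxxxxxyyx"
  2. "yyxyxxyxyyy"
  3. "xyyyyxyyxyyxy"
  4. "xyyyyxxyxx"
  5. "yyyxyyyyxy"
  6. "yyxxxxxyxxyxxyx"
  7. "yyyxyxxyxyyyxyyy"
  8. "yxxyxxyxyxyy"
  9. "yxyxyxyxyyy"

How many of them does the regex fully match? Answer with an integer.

2

1 → no match
2 → no match
3 → no match — must start with "yy"
4 → no match — must start with "yy"
5 → match
6 → no match
7 → match
8 → no match — must start with "yy"
9 → no match — must start with "yy"
Total matched: 2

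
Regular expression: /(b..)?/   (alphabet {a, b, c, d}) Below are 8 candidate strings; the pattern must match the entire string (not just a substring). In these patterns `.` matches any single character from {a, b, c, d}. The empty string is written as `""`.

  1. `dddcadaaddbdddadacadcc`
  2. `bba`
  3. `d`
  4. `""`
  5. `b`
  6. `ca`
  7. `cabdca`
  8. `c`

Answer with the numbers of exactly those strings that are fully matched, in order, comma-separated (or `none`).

1 → no match
2. `bba` → match
3. `d` → no match
4. `""` → match
5. `b` → no match
6. `ca` → no match
7. `cabdca` → no match
8. `c` → no match

2, 4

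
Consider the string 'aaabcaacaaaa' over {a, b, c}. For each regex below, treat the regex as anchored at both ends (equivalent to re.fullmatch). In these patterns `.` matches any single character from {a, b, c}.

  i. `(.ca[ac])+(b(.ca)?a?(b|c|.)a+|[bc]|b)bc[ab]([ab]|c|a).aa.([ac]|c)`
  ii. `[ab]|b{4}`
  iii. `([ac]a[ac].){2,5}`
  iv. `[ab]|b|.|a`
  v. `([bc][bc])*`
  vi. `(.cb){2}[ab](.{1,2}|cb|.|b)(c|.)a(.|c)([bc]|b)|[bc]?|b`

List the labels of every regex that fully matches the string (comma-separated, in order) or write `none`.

i → no match
ii → no match
iii → match
iv → no match
v → no match
vi → no match

iii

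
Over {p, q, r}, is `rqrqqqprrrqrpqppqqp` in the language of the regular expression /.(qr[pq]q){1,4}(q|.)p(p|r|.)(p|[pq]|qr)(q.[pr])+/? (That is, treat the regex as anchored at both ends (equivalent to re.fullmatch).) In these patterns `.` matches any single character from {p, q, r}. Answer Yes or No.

No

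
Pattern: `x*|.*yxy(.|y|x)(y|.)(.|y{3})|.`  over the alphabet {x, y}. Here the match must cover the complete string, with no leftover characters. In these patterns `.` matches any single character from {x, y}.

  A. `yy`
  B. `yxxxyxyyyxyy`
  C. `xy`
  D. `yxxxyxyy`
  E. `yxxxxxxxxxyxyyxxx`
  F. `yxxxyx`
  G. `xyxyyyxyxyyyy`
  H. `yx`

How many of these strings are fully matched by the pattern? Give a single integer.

1

A → no match
B → no match
C → no match
D → no match
E → no match
F → no match
G → match
H → no match
Total matched: 1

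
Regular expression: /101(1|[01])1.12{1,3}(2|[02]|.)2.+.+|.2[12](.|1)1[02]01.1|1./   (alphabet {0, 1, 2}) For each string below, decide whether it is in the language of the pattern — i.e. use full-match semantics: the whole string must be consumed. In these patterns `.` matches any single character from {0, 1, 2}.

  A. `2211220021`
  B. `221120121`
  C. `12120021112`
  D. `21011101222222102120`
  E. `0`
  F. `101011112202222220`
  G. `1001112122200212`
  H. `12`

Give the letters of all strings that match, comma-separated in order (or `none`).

A → no match
B → no match
C → no match
D → no match
E → no match
F → no match
G → no match
H → match

H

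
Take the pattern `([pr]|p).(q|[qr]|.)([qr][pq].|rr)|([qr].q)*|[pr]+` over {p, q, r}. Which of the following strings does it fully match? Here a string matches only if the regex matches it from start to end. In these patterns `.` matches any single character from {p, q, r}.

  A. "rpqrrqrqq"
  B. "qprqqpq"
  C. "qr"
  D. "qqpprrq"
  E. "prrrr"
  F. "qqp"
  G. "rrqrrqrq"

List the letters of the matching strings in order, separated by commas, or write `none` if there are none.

A, E

A. "rpqrrqrqq" → match
B. "qprqqpq" → no match
C. "qr" → no match
D. "qqpprrq" → no match
E. "prrrr" → match
F. "qqp" → no match
G. "rrqrrqrq" → no match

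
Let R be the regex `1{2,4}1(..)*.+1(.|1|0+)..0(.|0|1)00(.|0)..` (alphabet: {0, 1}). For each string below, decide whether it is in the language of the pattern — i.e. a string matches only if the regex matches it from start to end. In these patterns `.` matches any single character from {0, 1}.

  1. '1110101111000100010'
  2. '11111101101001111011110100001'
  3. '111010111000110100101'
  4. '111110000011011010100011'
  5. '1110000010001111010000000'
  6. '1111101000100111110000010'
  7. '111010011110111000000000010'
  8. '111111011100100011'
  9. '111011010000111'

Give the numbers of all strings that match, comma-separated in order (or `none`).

1, 2, 3, 4, 5, 6, 7, 8, 9

1 → match
2 → match
3 → match
4 → match
5 → match
6 → match
7 → match
8 → match
9 → match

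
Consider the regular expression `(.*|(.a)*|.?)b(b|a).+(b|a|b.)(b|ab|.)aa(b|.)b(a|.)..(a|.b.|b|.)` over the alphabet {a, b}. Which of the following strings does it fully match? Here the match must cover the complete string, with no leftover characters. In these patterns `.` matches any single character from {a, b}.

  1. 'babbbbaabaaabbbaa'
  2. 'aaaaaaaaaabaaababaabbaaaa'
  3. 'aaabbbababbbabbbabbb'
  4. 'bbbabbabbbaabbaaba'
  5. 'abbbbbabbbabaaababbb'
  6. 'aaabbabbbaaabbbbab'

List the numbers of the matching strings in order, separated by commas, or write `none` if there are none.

1 → match
2 → match
3 → no match
4 → match
5 → match
6 → match

1, 2, 4, 5, 6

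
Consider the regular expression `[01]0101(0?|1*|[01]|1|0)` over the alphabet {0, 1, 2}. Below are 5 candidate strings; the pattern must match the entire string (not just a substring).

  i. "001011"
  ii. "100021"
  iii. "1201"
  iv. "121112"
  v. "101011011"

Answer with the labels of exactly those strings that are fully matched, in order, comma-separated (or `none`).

i → match
ii → no match
iii → no match
iv → no match
v → no match

i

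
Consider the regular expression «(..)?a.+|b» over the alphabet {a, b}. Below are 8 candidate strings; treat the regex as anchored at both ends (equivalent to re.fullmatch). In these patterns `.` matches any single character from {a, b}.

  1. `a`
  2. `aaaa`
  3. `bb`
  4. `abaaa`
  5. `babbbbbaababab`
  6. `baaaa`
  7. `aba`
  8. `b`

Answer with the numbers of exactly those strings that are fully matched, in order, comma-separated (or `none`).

1 → no match
2 → match
3 → no match
4 → match
5 → no match
6 → match
7 → match
8 → match

2, 4, 6, 7, 8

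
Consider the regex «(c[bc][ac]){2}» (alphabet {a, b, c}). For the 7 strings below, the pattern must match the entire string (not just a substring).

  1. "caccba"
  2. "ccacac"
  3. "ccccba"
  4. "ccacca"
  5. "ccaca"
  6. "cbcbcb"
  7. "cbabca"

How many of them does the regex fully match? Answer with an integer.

1 → no match
2 → no match
3 → match
4 → match
5 → no match
6 → no match
7 → no match
Total matched: 2

2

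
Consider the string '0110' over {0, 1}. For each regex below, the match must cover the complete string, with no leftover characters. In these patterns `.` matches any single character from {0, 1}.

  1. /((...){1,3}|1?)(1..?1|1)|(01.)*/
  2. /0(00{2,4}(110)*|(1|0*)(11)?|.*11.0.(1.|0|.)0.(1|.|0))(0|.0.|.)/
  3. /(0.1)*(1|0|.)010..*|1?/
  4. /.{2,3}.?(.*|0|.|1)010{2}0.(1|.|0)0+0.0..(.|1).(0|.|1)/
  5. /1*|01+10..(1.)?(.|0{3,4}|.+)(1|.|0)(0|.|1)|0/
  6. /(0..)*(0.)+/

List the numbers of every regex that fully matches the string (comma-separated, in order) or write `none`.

2

1 → no match
2 → match
3 → no match
4 → no match
5 → no match
6 → no match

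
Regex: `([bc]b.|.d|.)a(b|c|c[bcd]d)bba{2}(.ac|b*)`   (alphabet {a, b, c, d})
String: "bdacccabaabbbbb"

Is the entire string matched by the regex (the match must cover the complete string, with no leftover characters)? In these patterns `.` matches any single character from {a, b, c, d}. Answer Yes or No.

No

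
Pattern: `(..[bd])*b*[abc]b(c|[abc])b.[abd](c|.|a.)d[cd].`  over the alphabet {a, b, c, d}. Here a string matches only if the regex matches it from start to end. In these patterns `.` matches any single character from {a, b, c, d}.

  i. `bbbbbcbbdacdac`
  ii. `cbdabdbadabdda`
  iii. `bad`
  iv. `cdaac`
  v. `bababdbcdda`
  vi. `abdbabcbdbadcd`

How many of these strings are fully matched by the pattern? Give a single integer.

i → no match
ii → no match
iii → no match
iv → no match
v → match
vi → match
Total matched: 2

2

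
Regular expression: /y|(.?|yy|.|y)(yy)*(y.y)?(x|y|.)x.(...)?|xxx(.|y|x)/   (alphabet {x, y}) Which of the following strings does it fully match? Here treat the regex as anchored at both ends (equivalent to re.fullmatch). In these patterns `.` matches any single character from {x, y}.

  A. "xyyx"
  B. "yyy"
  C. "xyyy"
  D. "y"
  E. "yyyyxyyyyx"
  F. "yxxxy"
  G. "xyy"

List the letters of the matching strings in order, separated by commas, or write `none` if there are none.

D

A → no match
B → no match
C → no match
D → match
E → no match
F → no match
G → no match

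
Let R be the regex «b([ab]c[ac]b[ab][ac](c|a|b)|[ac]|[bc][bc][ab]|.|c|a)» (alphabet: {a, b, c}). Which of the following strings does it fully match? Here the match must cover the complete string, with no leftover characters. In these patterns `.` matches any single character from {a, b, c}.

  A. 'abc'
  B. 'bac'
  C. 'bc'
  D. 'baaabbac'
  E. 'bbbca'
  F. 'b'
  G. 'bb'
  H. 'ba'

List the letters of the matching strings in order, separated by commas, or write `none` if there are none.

A → no match — must start with 'b'
B → no match
C → match
D → no match
E → no match
F → no match
G → match
H → match

C, G, H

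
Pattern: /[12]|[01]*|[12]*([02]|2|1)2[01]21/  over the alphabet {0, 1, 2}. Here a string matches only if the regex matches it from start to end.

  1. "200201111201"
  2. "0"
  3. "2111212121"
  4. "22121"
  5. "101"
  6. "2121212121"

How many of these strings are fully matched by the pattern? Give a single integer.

1 → no match
2 → match
3 → match
4 → match
5 → match
6 → match
Total matched: 5

5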